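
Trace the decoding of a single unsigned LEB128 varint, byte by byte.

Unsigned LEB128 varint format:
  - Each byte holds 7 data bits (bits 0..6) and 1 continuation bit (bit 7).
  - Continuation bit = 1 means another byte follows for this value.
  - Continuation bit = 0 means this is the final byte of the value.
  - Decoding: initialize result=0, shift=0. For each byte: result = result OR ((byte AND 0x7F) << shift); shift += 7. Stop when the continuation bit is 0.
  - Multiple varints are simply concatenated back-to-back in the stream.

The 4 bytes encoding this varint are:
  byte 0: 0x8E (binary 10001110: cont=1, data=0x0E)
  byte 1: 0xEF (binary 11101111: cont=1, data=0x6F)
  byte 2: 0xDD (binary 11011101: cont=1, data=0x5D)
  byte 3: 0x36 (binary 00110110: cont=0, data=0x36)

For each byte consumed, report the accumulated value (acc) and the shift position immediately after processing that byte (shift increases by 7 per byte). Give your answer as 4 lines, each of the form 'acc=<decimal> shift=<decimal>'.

Answer: acc=14 shift=7
acc=14222 shift=14
acc=1537934 shift=21
acc=114784142 shift=28

Derivation:
byte 0=0x8E: payload=0x0E=14, contrib = 14<<0 = 14; acc -> 14, shift -> 7
byte 1=0xEF: payload=0x6F=111, contrib = 111<<7 = 14208; acc -> 14222, shift -> 14
byte 2=0xDD: payload=0x5D=93, contrib = 93<<14 = 1523712; acc -> 1537934, shift -> 21
byte 3=0x36: payload=0x36=54, contrib = 54<<21 = 113246208; acc -> 114784142, shift -> 28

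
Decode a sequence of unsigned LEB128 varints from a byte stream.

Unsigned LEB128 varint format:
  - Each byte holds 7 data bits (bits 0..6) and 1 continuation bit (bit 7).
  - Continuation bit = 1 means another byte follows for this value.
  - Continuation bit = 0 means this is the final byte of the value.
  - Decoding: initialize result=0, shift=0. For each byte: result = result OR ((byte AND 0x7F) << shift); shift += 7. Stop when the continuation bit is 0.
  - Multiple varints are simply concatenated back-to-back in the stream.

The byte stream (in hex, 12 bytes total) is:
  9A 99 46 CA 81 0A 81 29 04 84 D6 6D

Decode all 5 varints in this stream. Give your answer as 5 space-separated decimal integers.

Answer: 1150106 164042 5249 4 1796868

Derivation:
  byte[0]=0x9A cont=1 payload=0x1A=26: acc |= 26<<0 -> acc=26 shift=7
  byte[1]=0x99 cont=1 payload=0x19=25: acc |= 25<<7 -> acc=3226 shift=14
  byte[2]=0x46 cont=0 payload=0x46=70: acc |= 70<<14 -> acc=1150106 shift=21 [end]
Varint 1: bytes[0:3] = 9A 99 46 -> value 1150106 (3 byte(s))
  byte[3]=0xCA cont=1 payload=0x4A=74: acc |= 74<<0 -> acc=74 shift=7
  byte[4]=0x81 cont=1 payload=0x01=1: acc |= 1<<7 -> acc=202 shift=14
  byte[5]=0x0A cont=0 payload=0x0A=10: acc |= 10<<14 -> acc=164042 shift=21 [end]
Varint 2: bytes[3:6] = CA 81 0A -> value 164042 (3 byte(s))
  byte[6]=0x81 cont=1 payload=0x01=1: acc |= 1<<0 -> acc=1 shift=7
  byte[7]=0x29 cont=0 payload=0x29=41: acc |= 41<<7 -> acc=5249 shift=14 [end]
Varint 3: bytes[6:8] = 81 29 -> value 5249 (2 byte(s))
  byte[8]=0x04 cont=0 payload=0x04=4: acc |= 4<<0 -> acc=4 shift=7 [end]
Varint 4: bytes[8:9] = 04 -> value 4 (1 byte(s))
  byte[9]=0x84 cont=1 payload=0x04=4: acc |= 4<<0 -> acc=4 shift=7
  byte[10]=0xD6 cont=1 payload=0x56=86: acc |= 86<<7 -> acc=11012 shift=14
  byte[11]=0x6D cont=0 payload=0x6D=109: acc |= 109<<14 -> acc=1796868 shift=21 [end]
Varint 5: bytes[9:12] = 84 D6 6D -> value 1796868 (3 byte(s))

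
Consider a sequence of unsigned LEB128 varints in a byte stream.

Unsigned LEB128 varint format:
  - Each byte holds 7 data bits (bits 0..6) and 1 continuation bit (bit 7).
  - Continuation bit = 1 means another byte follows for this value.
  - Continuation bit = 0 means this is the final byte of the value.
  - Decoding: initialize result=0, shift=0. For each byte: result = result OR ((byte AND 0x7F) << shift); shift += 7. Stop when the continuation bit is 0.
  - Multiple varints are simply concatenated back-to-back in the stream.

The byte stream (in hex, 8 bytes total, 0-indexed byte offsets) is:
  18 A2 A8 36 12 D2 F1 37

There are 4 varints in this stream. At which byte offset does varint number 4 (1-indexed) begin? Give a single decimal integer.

  byte[0]=0x18 cont=0 payload=0x18=24: acc |= 24<<0 -> acc=24 shift=7 [end]
Varint 1: bytes[0:1] = 18 -> value 24 (1 byte(s))
  byte[1]=0xA2 cont=1 payload=0x22=34: acc |= 34<<0 -> acc=34 shift=7
  byte[2]=0xA8 cont=1 payload=0x28=40: acc |= 40<<7 -> acc=5154 shift=14
  byte[3]=0x36 cont=0 payload=0x36=54: acc |= 54<<14 -> acc=889890 shift=21 [end]
Varint 2: bytes[1:4] = A2 A8 36 -> value 889890 (3 byte(s))
  byte[4]=0x12 cont=0 payload=0x12=18: acc |= 18<<0 -> acc=18 shift=7 [end]
Varint 3: bytes[4:5] = 12 -> value 18 (1 byte(s))
  byte[5]=0xD2 cont=1 payload=0x52=82: acc |= 82<<0 -> acc=82 shift=7
  byte[6]=0xF1 cont=1 payload=0x71=113: acc |= 113<<7 -> acc=14546 shift=14
  byte[7]=0x37 cont=0 payload=0x37=55: acc |= 55<<14 -> acc=915666 shift=21 [end]
Varint 4: bytes[5:8] = D2 F1 37 -> value 915666 (3 byte(s))

Answer: 5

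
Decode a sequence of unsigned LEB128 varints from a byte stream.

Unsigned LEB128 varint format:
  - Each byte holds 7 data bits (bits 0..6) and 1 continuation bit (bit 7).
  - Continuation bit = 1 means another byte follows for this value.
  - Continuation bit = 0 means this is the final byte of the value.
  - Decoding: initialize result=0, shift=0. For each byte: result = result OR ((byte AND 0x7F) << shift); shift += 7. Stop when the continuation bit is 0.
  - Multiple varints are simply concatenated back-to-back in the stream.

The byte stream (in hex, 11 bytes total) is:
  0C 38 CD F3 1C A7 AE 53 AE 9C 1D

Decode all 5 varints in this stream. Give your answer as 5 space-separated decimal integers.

  byte[0]=0x0C cont=0 payload=0x0C=12: acc |= 12<<0 -> acc=12 shift=7 [end]
Varint 1: bytes[0:1] = 0C -> value 12 (1 byte(s))
  byte[1]=0x38 cont=0 payload=0x38=56: acc |= 56<<0 -> acc=56 shift=7 [end]
Varint 2: bytes[1:2] = 38 -> value 56 (1 byte(s))
  byte[2]=0xCD cont=1 payload=0x4D=77: acc |= 77<<0 -> acc=77 shift=7
  byte[3]=0xF3 cont=1 payload=0x73=115: acc |= 115<<7 -> acc=14797 shift=14
  byte[4]=0x1C cont=0 payload=0x1C=28: acc |= 28<<14 -> acc=473549 shift=21 [end]
Varint 3: bytes[2:5] = CD F3 1C -> value 473549 (3 byte(s))
  byte[5]=0xA7 cont=1 payload=0x27=39: acc |= 39<<0 -> acc=39 shift=7
  byte[6]=0xAE cont=1 payload=0x2E=46: acc |= 46<<7 -> acc=5927 shift=14
  byte[7]=0x53 cont=0 payload=0x53=83: acc |= 83<<14 -> acc=1365799 shift=21 [end]
Varint 4: bytes[5:8] = A7 AE 53 -> value 1365799 (3 byte(s))
  byte[8]=0xAE cont=1 payload=0x2E=46: acc |= 46<<0 -> acc=46 shift=7
  byte[9]=0x9C cont=1 payload=0x1C=28: acc |= 28<<7 -> acc=3630 shift=14
  byte[10]=0x1D cont=0 payload=0x1D=29: acc |= 29<<14 -> acc=478766 shift=21 [end]
Varint 5: bytes[8:11] = AE 9C 1D -> value 478766 (3 byte(s))

Answer: 12 56 473549 1365799 478766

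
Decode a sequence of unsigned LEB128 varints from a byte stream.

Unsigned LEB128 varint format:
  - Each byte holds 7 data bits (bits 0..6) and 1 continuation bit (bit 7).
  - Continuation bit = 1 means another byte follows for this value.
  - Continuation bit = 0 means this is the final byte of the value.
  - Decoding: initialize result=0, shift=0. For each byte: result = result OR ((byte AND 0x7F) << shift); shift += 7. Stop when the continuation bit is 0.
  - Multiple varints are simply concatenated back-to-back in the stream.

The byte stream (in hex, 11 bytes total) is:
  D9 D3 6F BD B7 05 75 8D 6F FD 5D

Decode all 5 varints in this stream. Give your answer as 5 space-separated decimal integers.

Answer: 1829337 89021 117 14221 12029

Derivation:
  byte[0]=0xD9 cont=1 payload=0x59=89: acc |= 89<<0 -> acc=89 shift=7
  byte[1]=0xD3 cont=1 payload=0x53=83: acc |= 83<<7 -> acc=10713 shift=14
  byte[2]=0x6F cont=0 payload=0x6F=111: acc |= 111<<14 -> acc=1829337 shift=21 [end]
Varint 1: bytes[0:3] = D9 D3 6F -> value 1829337 (3 byte(s))
  byte[3]=0xBD cont=1 payload=0x3D=61: acc |= 61<<0 -> acc=61 shift=7
  byte[4]=0xB7 cont=1 payload=0x37=55: acc |= 55<<7 -> acc=7101 shift=14
  byte[5]=0x05 cont=0 payload=0x05=5: acc |= 5<<14 -> acc=89021 shift=21 [end]
Varint 2: bytes[3:6] = BD B7 05 -> value 89021 (3 byte(s))
  byte[6]=0x75 cont=0 payload=0x75=117: acc |= 117<<0 -> acc=117 shift=7 [end]
Varint 3: bytes[6:7] = 75 -> value 117 (1 byte(s))
  byte[7]=0x8D cont=1 payload=0x0D=13: acc |= 13<<0 -> acc=13 shift=7
  byte[8]=0x6F cont=0 payload=0x6F=111: acc |= 111<<7 -> acc=14221 shift=14 [end]
Varint 4: bytes[7:9] = 8D 6F -> value 14221 (2 byte(s))
  byte[9]=0xFD cont=1 payload=0x7D=125: acc |= 125<<0 -> acc=125 shift=7
  byte[10]=0x5D cont=0 payload=0x5D=93: acc |= 93<<7 -> acc=12029 shift=14 [end]
Varint 5: bytes[9:11] = FD 5D -> value 12029 (2 byte(s))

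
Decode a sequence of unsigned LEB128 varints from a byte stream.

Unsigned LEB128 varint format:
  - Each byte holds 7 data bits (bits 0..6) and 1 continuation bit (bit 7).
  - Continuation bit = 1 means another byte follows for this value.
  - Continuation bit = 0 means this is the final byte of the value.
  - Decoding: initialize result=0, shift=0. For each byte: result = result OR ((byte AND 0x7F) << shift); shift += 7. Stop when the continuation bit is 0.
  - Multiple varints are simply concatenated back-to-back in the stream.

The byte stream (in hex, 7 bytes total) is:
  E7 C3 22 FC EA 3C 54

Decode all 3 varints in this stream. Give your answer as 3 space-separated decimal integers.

Answer: 565735 996732 84

Derivation:
  byte[0]=0xE7 cont=1 payload=0x67=103: acc |= 103<<0 -> acc=103 shift=7
  byte[1]=0xC3 cont=1 payload=0x43=67: acc |= 67<<7 -> acc=8679 shift=14
  byte[2]=0x22 cont=0 payload=0x22=34: acc |= 34<<14 -> acc=565735 shift=21 [end]
Varint 1: bytes[0:3] = E7 C3 22 -> value 565735 (3 byte(s))
  byte[3]=0xFC cont=1 payload=0x7C=124: acc |= 124<<0 -> acc=124 shift=7
  byte[4]=0xEA cont=1 payload=0x6A=106: acc |= 106<<7 -> acc=13692 shift=14
  byte[5]=0x3C cont=0 payload=0x3C=60: acc |= 60<<14 -> acc=996732 shift=21 [end]
Varint 2: bytes[3:6] = FC EA 3C -> value 996732 (3 byte(s))
  byte[6]=0x54 cont=0 payload=0x54=84: acc |= 84<<0 -> acc=84 shift=7 [end]
Varint 3: bytes[6:7] = 54 -> value 84 (1 byte(s))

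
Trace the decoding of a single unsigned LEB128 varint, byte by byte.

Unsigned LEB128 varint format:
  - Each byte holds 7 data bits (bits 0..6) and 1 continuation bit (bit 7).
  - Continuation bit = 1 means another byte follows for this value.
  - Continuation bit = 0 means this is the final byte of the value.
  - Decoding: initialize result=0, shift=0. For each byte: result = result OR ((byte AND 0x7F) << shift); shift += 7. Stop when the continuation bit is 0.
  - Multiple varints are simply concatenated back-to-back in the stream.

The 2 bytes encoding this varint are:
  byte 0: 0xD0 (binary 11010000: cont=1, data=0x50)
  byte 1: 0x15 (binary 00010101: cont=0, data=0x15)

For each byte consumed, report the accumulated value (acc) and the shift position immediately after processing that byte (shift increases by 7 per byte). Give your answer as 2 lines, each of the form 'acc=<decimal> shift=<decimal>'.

byte 0=0xD0: payload=0x50=80, contrib = 80<<0 = 80; acc -> 80, shift -> 7
byte 1=0x15: payload=0x15=21, contrib = 21<<7 = 2688; acc -> 2768, shift -> 14

Answer: acc=80 shift=7
acc=2768 shift=14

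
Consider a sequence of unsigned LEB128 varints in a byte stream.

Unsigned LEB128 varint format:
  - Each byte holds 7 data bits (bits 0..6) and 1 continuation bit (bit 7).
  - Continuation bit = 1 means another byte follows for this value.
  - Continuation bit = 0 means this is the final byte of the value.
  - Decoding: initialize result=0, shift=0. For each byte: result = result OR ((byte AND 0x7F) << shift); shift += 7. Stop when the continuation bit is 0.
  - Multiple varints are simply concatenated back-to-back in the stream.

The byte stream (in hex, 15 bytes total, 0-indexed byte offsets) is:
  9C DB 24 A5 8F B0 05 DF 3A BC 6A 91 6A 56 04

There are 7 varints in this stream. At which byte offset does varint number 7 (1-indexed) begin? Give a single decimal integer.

  byte[0]=0x9C cont=1 payload=0x1C=28: acc |= 28<<0 -> acc=28 shift=7
  byte[1]=0xDB cont=1 payload=0x5B=91: acc |= 91<<7 -> acc=11676 shift=14
  byte[2]=0x24 cont=0 payload=0x24=36: acc |= 36<<14 -> acc=601500 shift=21 [end]
Varint 1: bytes[0:3] = 9C DB 24 -> value 601500 (3 byte(s))
  byte[3]=0xA5 cont=1 payload=0x25=37: acc |= 37<<0 -> acc=37 shift=7
  byte[4]=0x8F cont=1 payload=0x0F=15: acc |= 15<<7 -> acc=1957 shift=14
  byte[5]=0xB0 cont=1 payload=0x30=48: acc |= 48<<14 -> acc=788389 shift=21
  byte[6]=0x05 cont=0 payload=0x05=5: acc |= 5<<21 -> acc=11274149 shift=28 [end]
Varint 2: bytes[3:7] = A5 8F B0 05 -> value 11274149 (4 byte(s))
  byte[7]=0xDF cont=1 payload=0x5F=95: acc |= 95<<0 -> acc=95 shift=7
  byte[8]=0x3A cont=0 payload=0x3A=58: acc |= 58<<7 -> acc=7519 shift=14 [end]
Varint 3: bytes[7:9] = DF 3A -> value 7519 (2 byte(s))
  byte[9]=0xBC cont=1 payload=0x3C=60: acc |= 60<<0 -> acc=60 shift=7
  byte[10]=0x6A cont=0 payload=0x6A=106: acc |= 106<<7 -> acc=13628 shift=14 [end]
Varint 4: bytes[9:11] = BC 6A -> value 13628 (2 byte(s))
  byte[11]=0x91 cont=1 payload=0x11=17: acc |= 17<<0 -> acc=17 shift=7
  byte[12]=0x6A cont=0 payload=0x6A=106: acc |= 106<<7 -> acc=13585 shift=14 [end]
Varint 5: bytes[11:13] = 91 6A -> value 13585 (2 byte(s))
  byte[13]=0x56 cont=0 payload=0x56=86: acc |= 86<<0 -> acc=86 shift=7 [end]
Varint 6: bytes[13:14] = 56 -> value 86 (1 byte(s))
  byte[14]=0x04 cont=0 payload=0x04=4: acc |= 4<<0 -> acc=4 shift=7 [end]
Varint 7: bytes[14:15] = 04 -> value 4 (1 byte(s))

Answer: 14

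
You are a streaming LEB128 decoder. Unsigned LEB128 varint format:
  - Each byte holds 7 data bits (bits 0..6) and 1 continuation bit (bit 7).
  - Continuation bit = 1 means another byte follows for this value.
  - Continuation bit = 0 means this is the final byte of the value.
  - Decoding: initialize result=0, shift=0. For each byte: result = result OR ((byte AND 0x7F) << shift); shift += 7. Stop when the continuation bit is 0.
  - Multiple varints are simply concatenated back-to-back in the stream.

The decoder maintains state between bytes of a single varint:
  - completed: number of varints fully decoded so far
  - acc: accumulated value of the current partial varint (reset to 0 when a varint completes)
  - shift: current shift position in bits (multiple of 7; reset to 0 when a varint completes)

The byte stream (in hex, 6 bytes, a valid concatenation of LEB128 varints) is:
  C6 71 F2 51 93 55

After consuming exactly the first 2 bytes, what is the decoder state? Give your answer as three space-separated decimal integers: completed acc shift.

Answer: 1 0 0

Derivation:
byte[0]=0xC6 cont=1 payload=0x46: acc |= 70<<0 -> completed=0 acc=70 shift=7
byte[1]=0x71 cont=0 payload=0x71: varint #1 complete (value=14534); reset -> completed=1 acc=0 shift=0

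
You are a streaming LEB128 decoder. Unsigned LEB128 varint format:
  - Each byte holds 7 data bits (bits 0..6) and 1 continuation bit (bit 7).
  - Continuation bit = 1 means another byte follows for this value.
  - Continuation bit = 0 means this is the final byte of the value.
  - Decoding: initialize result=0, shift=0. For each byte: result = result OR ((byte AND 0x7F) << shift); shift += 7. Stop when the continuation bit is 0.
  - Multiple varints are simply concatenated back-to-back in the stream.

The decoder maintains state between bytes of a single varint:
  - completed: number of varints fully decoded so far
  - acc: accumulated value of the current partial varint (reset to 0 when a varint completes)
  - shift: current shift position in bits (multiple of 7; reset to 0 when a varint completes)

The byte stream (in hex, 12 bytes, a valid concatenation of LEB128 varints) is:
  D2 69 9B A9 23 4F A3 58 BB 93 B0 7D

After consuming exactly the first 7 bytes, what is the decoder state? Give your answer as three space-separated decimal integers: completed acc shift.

byte[0]=0xD2 cont=1 payload=0x52: acc |= 82<<0 -> completed=0 acc=82 shift=7
byte[1]=0x69 cont=0 payload=0x69: varint #1 complete (value=13522); reset -> completed=1 acc=0 shift=0
byte[2]=0x9B cont=1 payload=0x1B: acc |= 27<<0 -> completed=1 acc=27 shift=7
byte[3]=0xA9 cont=1 payload=0x29: acc |= 41<<7 -> completed=1 acc=5275 shift=14
byte[4]=0x23 cont=0 payload=0x23: varint #2 complete (value=578715); reset -> completed=2 acc=0 shift=0
byte[5]=0x4F cont=0 payload=0x4F: varint #3 complete (value=79); reset -> completed=3 acc=0 shift=0
byte[6]=0xA3 cont=1 payload=0x23: acc |= 35<<0 -> completed=3 acc=35 shift=7

Answer: 3 35 7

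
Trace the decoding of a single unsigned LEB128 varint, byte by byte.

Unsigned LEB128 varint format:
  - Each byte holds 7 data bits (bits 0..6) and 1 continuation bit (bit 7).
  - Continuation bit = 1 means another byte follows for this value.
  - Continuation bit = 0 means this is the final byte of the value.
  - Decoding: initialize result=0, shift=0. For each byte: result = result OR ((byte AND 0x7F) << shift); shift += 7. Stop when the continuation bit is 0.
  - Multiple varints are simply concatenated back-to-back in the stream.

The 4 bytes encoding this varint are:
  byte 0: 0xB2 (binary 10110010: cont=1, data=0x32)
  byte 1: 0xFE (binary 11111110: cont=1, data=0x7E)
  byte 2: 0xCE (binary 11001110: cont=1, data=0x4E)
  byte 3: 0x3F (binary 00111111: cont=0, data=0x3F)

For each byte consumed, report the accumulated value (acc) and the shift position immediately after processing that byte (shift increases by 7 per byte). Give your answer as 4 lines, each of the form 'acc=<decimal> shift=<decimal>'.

Answer: acc=50 shift=7
acc=16178 shift=14
acc=1294130 shift=21
acc=133414706 shift=28

Derivation:
byte 0=0xB2: payload=0x32=50, contrib = 50<<0 = 50; acc -> 50, shift -> 7
byte 1=0xFE: payload=0x7E=126, contrib = 126<<7 = 16128; acc -> 16178, shift -> 14
byte 2=0xCE: payload=0x4E=78, contrib = 78<<14 = 1277952; acc -> 1294130, shift -> 21
byte 3=0x3F: payload=0x3F=63, contrib = 63<<21 = 132120576; acc -> 133414706, shift -> 28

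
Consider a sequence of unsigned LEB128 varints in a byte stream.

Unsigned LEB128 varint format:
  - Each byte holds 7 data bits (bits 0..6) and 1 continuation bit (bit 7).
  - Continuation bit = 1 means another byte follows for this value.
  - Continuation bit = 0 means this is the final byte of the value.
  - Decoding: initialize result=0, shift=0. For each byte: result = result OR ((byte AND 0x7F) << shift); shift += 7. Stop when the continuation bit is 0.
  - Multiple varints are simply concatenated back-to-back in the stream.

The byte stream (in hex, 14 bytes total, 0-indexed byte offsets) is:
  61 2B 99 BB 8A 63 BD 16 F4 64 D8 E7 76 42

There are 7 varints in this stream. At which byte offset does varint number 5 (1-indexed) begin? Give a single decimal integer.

Answer: 8

Derivation:
  byte[0]=0x61 cont=0 payload=0x61=97: acc |= 97<<0 -> acc=97 shift=7 [end]
Varint 1: bytes[0:1] = 61 -> value 97 (1 byte(s))
  byte[1]=0x2B cont=0 payload=0x2B=43: acc |= 43<<0 -> acc=43 shift=7 [end]
Varint 2: bytes[1:2] = 2B -> value 43 (1 byte(s))
  byte[2]=0x99 cont=1 payload=0x19=25: acc |= 25<<0 -> acc=25 shift=7
  byte[3]=0xBB cont=1 payload=0x3B=59: acc |= 59<<7 -> acc=7577 shift=14
  byte[4]=0x8A cont=1 payload=0x0A=10: acc |= 10<<14 -> acc=171417 shift=21
  byte[5]=0x63 cont=0 payload=0x63=99: acc |= 99<<21 -> acc=207789465 shift=28 [end]
Varint 3: bytes[2:6] = 99 BB 8A 63 -> value 207789465 (4 byte(s))
  byte[6]=0xBD cont=1 payload=0x3D=61: acc |= 61<<0 -> acc=61 shift=7
  byte[7]=0x16 cont=0 payload=0x16=22: acc |= 22<<7 -> acc=2877 shift=14 [end]
Varint 4: bytes[6:8] = BD 16 -> value 2877 (2 byte(s))
  byte[8]=0xF4 cont=1 payload=0x74=116: acc |= 116<<0 -> acc=116 shift=7
  byte[9]=0x64 cont=0 payload=0x64=100: acc |= 100<<7 -> acc=12916 shift=14 [end]
Varint 5: bytes[8:10] = F4 64 -> value 12916 (2 byte(s))
  byte[10]=0xD8 cont=1 payload=0x58=88: acc |= 88<<0 -> acc=88 shift=7
  byte[11]=0xE7 cont=1 payload=0x67=103: acc |= 103<<7 -> acc=13272 shift=14
  byte[12]=0x76 cont=0 payload=0x76=118: acc |= 118<<14 -> acc=1946584 shift=21 [end]
Varint 6: bytes[10:13] = D8 E7 76 -> value 1946584 (3 byte(s))
  byte[13]=0x42 cont=0 payload=0x42=66: acc |= 66<<0 -> acc=66 shift=7 [end]
Varint 7: bytes[13:14] = 42 -> value 66 (1 byte(s))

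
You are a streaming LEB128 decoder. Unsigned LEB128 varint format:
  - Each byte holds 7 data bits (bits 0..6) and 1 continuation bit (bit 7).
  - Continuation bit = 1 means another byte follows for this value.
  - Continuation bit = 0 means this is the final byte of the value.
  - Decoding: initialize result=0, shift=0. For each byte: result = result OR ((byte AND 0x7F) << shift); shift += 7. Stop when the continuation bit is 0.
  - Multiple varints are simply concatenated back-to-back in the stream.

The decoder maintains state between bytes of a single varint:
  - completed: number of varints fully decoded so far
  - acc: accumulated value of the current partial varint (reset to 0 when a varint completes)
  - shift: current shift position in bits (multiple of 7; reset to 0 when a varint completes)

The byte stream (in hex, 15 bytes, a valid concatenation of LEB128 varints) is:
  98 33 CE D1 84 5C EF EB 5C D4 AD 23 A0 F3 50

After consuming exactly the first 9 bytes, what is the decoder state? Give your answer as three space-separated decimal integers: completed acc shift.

byte[0]=0x98 cont=1 payload=0x18: acc |= 24<<0 -> completed=0 acc=24 shift=7
byte[1]=0x33 cont=0 payload=0x33: varint #1 complete (value=6552); reset -> completed=1 acc=0 shift=0
byte[2]=0xCE cont=1 payload=0x4E: acc |= 78<<0 -> completed=1 acc=78 shift=7
byte[3]=0xD1 cont=1 payload=0x51: acc |= 81<<7 -> completed=1 acc=10446 shift=14
byte[4]=0x84 cont=1 payload=0x04: acc |= 4<<14 -> completed=1 acc=75982 shift=21
byte[5]=0x5C cont=0 payload=0x5C: varint #2 complete (value=193013966); reset -> completed=2 acc=0 shift=0
byte[6]=0xEF cont=1 payload=0x6F: acc |= 111<<0 -> completed=2 acc=111 shift=7
byte[7]=0xEB cont=1 payload=0x6B: acc |= 107<<7 -> completed=2 acc=13807 shift=14
byte[8]=0x5C cont=0 payload=0x5C: varint #3 complete (value=1521135); reset -> completed=3 acc=0 shift=0

Answer: 3 0 0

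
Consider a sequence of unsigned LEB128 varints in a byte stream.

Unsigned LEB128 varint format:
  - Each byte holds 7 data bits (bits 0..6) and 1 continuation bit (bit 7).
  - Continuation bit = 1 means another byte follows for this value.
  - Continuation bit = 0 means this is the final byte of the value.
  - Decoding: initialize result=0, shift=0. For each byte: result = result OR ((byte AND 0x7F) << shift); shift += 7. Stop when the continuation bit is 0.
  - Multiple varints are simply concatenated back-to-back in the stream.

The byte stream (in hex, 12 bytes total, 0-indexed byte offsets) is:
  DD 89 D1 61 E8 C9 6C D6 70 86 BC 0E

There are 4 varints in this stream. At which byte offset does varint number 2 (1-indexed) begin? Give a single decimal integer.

Answer: 4

Derivation:
  byte[0]=0xDD cont=1 payload=0x5D=93: acc |= 93<<0 -> acc=93 shift=7
  byte[1]=0x89 cont=1 payload=0x09=9: acc |= 9<<7 -> acc=1245 shift=14
  byte[2]=0xD1 cont=1 payload=0x51=81: acc |= 81<<14 -> acc=1328349 shift=21
  byte[3]=0x61 cont=0 payload=0x61=97: acc |= 97<<21 -> acc=204752093 shift=28 [end]
Varint 1: bytes[0:4] = DD 89 D1 61 -> value 204752093 (4 byte(s))
  byte[4]=0xE8 cont=1 payload=0x68=104: acc |= 104<<0 -> acc=104 shift=7
  byte[5]=0xC9 cont=1 payload=0x49=73: acc |= 73<<7 -> acc=9448 shift=14
  byte[6]=0x6C cont=0 payload=0x6C=108: acc |= 108<<14 -> acc=1778920 shift=21 [end]
Varint 2: bytes[4:7] = E8 C9 6C -> value 1778920 (3 byte(s))
  byte[7]=0xD6 cont=1 payload=0x56=86: acc |= 86<<0 -> acc=86 shift=7
  byte[8]=0x70 cont=0 payload=0x70=112: acc |= 112<<7 -> acc=14422 shift=14 [end]
Varint 3: bytes[7:9] = D6 70 -> value 14422 (2 byte(s))
  byte[9]=0x86 cont=1 payload=0x06=6: acc |= 6<<0 -> acc=6 shift=7
  byte[10]=0xBC cont=1 payload=0x3C=60: acc |= 60<<7 -> acc=7686 shift=14
  byte[11]=0x0E cont=0 payload=0x0E=14: acc |= 14<<14 -> acc=237062 shift=21 [end]
Varint 4: bytes[9:12] = 86 BC 0E -> value 237062 (3 byte(s))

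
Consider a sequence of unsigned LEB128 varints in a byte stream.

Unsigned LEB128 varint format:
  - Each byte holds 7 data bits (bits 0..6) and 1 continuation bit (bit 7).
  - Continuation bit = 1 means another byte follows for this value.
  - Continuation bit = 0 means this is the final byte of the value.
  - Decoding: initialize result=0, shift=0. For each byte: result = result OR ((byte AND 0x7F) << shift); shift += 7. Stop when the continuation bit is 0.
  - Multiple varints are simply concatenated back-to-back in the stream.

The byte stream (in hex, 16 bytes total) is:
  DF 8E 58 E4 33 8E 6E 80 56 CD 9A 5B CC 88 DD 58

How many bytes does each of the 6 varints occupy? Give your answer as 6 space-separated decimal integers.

  byte[0]=0xDF cont=1 payload=0x5F=95: acc |= 95<<0 -> acc=95 shift=7
  byte[1]=0x8E cont=1 payload=0x0E=14: acc |= 14<<7 -> acc=1887 shift=14
  byte[2]=0x58 cont=0 payload=0x58=88: acc |= 88<<14 -> acc=1443679 shift=21 [end]
Varint 1: bytes[0:3] = DF 8E 58 -> value 1443679 (3 byte(s))
  byte[3]=0xE4 cont=1 payload=0x64=100: acc |= 100<<0 -> acc=100 shift=7
  byte[4]=0x33 cont=0 payload=0x33=51: acc |= 51<<7 -> acc=6628 shift=14 [end]
Varint 2: bytes[3:5] = E4 33 -> value 6628 (2 byte(s))
  byte[5]=0x8E cont=1 payload=0x0E=14: acc |= 14<<0 -> acc=14 shift=7
  byte[6]=0x6E cont=0 payload=0x6E=110: acc |= 110<<7 -> acc=14094 shift=14 [end]
Varint 3: bytes[5:7] = 8E 6E -> value 14094 (2 byte(s))
  byte[7]=0x80 cont=1 payload=0x00=0: acc |= 0<<0 -> acc=0 shift=7
  byte[8]=0x56 cont=0 payload=0x56=86: acc |= 86<<7 -> acc=11008 shift=14 [end]
Varint 4: bytes[7:9] = 80 56 -> value 11008 (2 byte(s))
  byte[9]=0xCD cont=1 payload=0x4D=77: acc |= 77<<0 -> acc=77 shift=7
  byte[10]=0x9A cont=1 payload=0x1A=26: acc |= 26<<7 -> acc=3405 shift=14
  byte[11]=0x5B cont=0 payload=0x5B=91: acc |= 91<<14 -> acc=1494349 shift=21 [end]
Varint 5: bytes[9:12] = CD 9A 5B -> value 1494349 (3 byte(s))
  byte[12]=0xCC cont=1 payload=0x4C=76: acc |= 76<<0 -> acc=76 shift=7
  byte[13]=0x88 cont=1 payload=0x08=8: acc |= 8<<7 -> acc=1100 shift=14
  byte[14]=0xDD cont=1 payload=0x5D=93: acc |= 93<<14 -> acc=1524812 shift=21
  byte[15]=0x58 cont=0 payload=0x58=88: acc |= 88<<21 -> acc=186074188 shift=28 [end]
Varint 6: bytes[12:16] = CC 88 DD 58 -> value 186074188 (4 byte(s))

Answer: 3 2 2 2 3 4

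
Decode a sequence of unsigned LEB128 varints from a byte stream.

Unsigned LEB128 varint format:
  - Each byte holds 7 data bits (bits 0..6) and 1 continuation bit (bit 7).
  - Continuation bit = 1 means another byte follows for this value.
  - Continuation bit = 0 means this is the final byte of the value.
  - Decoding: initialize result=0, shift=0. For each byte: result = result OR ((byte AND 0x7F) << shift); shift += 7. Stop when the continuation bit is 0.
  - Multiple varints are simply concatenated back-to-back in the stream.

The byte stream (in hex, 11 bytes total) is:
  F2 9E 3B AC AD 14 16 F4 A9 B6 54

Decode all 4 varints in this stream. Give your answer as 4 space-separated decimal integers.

Answer: 970610 333484 22 177050868

Derivation:
  byte[0]=0xF2 cont=1 payload=0x72=114: acc |= 114<<0 -> acc=114 shift=7
  byte[1]=0x9E cont=1 payload=0x1E=30: acc |= 30<<7 -> acc=3954 shift=14
  byte[2]=0x3B cont=0 payload=0x3B=59: acc |= 59<<14 -> acc=970610 shift=21 [end]
Varint 1: bytes[0:3] = F2 9E 3B -> value 970610 (3 byte(s))
  byte[3]=0xAC cont=1 payload=0x2C=44: acc |= 44<<0 -> acc=44 shift=7
  byte[4]=0xAD cont=1 payload=0x2D=45: acc |= 45<<7 -> acc=5804 shift=14
  byte[5]=0x14 cont=0 payload=0x14=20: acc |= 20<<14 -> acc=333484 shift=21 [end]
Varint 2: bytes[3:6] = AC AD 14 -> value 333484 (3 byte(s))
  byte[6]=0x16 cont=0 payload=0x16=22: acc |= 22<<0 -> acc=22 shift=7 [end]
Varint 3: bytes[6:7] = 16 -> value 22 (1 byte(s))
  byte[7]=0xF4 cont=1 payload=0x74=116: acc |= 116<<0 -> acc=116 shift=7
  byte[8]=0xA9 cont=1 payload=0x29=41: acc |= 41<<7 -> acc=5364 shift=14
  byte[9]=0xB6 cont=1 payload=0x36=54: acc |= 54<<14 -> acc=890100 shift=21
  byte[10]=0x54 cont=0 payload=0x54=84: acc |= 84<<21 -> acc=177050868 shift=28 [end]
Varint 4: bytes[7:11] = F4 A9 B6 54 -> value 177050868 (4 byte(s))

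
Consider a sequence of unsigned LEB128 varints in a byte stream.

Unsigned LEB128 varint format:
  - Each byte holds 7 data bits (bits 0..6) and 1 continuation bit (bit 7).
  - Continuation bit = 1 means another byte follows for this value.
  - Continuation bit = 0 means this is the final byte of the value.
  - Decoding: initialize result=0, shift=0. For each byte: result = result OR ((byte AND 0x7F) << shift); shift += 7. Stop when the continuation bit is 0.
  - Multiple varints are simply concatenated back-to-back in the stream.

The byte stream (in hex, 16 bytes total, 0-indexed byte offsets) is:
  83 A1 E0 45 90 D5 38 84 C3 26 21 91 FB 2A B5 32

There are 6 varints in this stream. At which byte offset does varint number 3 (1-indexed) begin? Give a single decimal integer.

  byte[0]=0x83 cont=1 payload=0x03=3: acc |= 3<<0 -> acc=3 shift=7
  byte[1]=0xA1 cont=1 payload=0x21=33: acc |= 33<<7 -> acc=4227 shift=14
  byte[2]=0xE0 cont=1 payload=0x60=96: acc |= 96<<14 -> acc=1577091 shift=21
  byte[3]=0x45 cont=0 payload=0x45=69: acc |= 69<<21 -> acc=146280579 shift=28 [end]
Varint 1: bytes[0:4] = 83 A1 E0 45 -> value 146280579 (4 byte(s))
  byte[4]=0x90 cont=1 payload=0x10=16: acc |= 16<<0 -> acc=16 shift=7
  byte[5]=0xD5 cont=1 payload=0x55=85: acc |= 85<<7 -> acc=10896 shift=14
  byte[6]=0x38 cont=0 payload=0x38=56: acc |= 56<<14 -> acc=928400 shift=21 [end]
Varint 2: bytes[4:7] = 90 D5 38 -> value 928400 (3 byte(s))
  byte[7]=0x84 cont=1 payload=0x04=4: acc |= 4<<0 -> acc=4 shift=7
  byte[8]=0xC3 cont=1 payload=0x43=67: acc |= 67<<7 -> acc=8580 shift=14
  byte[9]=0x26 cont=0 payload=0x26=38: acc |= 38<<14 -> acc=631172 shift=21 [end]
Varint 3: bytes[7:10] = 84 C3 26 -> value 631172 (3 byte(s))
  byte[10]=0x21 cont=0 payload=0x21=33: acc |= 33<<0 -> acc=33 shift=7 [end]
Varint 4: bytes[10:11] = 21 -> value 33 (1 byte(s))
  byte[11]=0x91 cont=1 payload=0x11=17: acc |= 17<<0 -> acc=17 shift=7
  byte[12]=0xFB cont=1 payload=0x7B=123: acc |= 123<<7 -> acc=15761 shift=14
  byte[13]=0x2A cont=0 payload=0x2A=42: acc |= 42<<14 -> acc=703889 shift=21 [end]
Varint 5: bytes[11:14] = 91 FB 2A -> value 703889 (3 byte(s))
  byte[14]=0xB5 cont=1 payload=0x35=53: acc |= 53<<0 -> acc=53 shift=7
  byte[15]=0x32 cont=0 payload=0x32=50: acc |= 50<<7 -> acc=6453 shift=14 [end]
Varint 6: bytes[14:16] = B5 32 -> value 6453 (2 byte(s))

Answer: 7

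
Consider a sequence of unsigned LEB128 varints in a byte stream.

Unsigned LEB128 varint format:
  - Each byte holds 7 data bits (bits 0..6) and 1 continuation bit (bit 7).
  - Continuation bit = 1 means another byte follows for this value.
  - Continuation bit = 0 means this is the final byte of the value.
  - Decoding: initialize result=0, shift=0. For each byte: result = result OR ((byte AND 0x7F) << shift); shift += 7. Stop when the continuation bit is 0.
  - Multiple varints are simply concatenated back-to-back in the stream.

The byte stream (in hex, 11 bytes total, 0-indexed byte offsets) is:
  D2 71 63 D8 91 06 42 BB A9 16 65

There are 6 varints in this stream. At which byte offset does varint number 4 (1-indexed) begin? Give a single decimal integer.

  byte[0]=0xD2 cont=1 payload=0x52=82: acc |= 82<<0 -> acc=82 shift=7
  byte[1]=0x71 cont=0 payload=0x71=113: acc |= 113<<7 -> acc=14546 shift=14 [end]
Varint 1: bytes[0:2] = D2 71 -> value 14546 (2 byte(s))
  byte[2]=0x63 cont=0 payload=0x63=99: acc |= 99<<0 -> acc=99 shift=7 [end]
Varint 2: bytes[2:3] = 63 -> value 99 (1 byte(s))
  byte[3]=0xD8 cont=1 payload=0x58=88: acc |= 88<<0 -> acc=88 shift=7
  byte[4]=0x91 cont=1 payload=0x11=17: acc |= 17<<7 -> acc=2264 shift=14
  byte[5]=0x06 cont=0 payload=0x06=6: acc |= 6<<14 -> acc=100568 shift=21 [end]
Varint 3: bytes[3:6] = D8 91 06 -> value 100568 (3 byte(s))
  byte[6]=0x42 cont=0 payload=0x42=66: acc |= 66<<0 -> acc=66 shift=7 [end]
Varint 4: bytes[6:7] = 42 -> value 66 (1 byte(s))
  byte[7]=0xBB cont=1 payload=0x3B=59: acc |= 59<<0 -> acc=59 shift=7
  byte[8]=0xA9 cont=1 payload=0x29=41: acc |= 41<<7 -> acc=5307 shift=14
  byte[9]=0x16 cont=0 payload=0x16=22: acc |= 22<<14 -> acc=365755 shift=21 [end]
Varint 5: bytes[7:10] = BB A9 16 -> value 365755 (3 byte(s))
  byte[10]=0x65 cont=0 payload=0x65=101: acc |= 101<<0 -> acc=101 shift=7 [end]
Varint 6: bytes[10:11] = 65 -> value 101 (1 byte(s))

Answer: 6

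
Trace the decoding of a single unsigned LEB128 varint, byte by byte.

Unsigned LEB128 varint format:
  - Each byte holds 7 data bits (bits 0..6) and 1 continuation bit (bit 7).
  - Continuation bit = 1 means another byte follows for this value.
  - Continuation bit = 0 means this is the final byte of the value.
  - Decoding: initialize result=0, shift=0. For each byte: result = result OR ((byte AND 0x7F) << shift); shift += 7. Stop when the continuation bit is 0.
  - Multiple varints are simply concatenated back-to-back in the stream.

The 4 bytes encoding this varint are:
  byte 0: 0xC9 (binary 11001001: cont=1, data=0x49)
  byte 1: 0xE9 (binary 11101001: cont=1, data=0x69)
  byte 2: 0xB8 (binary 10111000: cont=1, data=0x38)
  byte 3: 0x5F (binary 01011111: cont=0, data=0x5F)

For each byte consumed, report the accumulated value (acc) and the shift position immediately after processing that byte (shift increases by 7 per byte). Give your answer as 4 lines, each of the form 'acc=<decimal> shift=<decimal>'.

byte 0=0xC9: payload=0x49=73, contrib = 73<<0 = 73; acc -> 73, shift -> 7
byte 1=0xE9: payload=0x69=105, contrib = 105<<7 = 13440; acc -> 13513, shift -> 14
byte 2=0xB8: payload=0x38=56, contrib = 56<<14 = 917504; acc -> 931017, shift -> 21
byte 3=0x5F: payload=0x5F=95, contrib = 95<<21 = 199229440; acc -> 200160457, shift -> 28

Answer: acc=73 shift=7
acc=13513 shift=14
acc=931017 shift=21
acc=200160457 shift=28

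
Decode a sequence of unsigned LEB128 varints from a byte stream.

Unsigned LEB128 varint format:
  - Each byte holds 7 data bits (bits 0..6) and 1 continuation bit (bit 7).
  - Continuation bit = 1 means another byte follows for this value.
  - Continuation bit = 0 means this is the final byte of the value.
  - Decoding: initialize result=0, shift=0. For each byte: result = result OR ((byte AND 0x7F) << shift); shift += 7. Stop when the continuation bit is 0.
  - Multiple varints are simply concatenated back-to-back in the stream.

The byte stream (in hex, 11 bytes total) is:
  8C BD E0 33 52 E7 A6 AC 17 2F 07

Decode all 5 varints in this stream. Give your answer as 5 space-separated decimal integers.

  byte[0]=0x8C cont=1 payload=0x0C=12: acc |= 12<<0 -> acc=12 shift=7
  byte[1]=0xBD cont=1 payload=0x3D=61: acc |= 61<<7 -> acc=7820 shift=14
  byte[2]=0xE0 cont=1 payload=0x60=96: acc |= 96<<14 -> acc=1580684 shift=21
  byte[3]=0x33 cont=0 payload=0x33=51: acc |= 51<<21 -> acc=108535436 shift=28 [end]
Varint 1: bytes[0:4] = 8C BD E0 33 -> value 108535436 (4 byte(s))
  byte[4]=0x52 cont=0 payload=0x52=82: acc |= 82<<0 -> acc=82 shift=7 [end]
Varint 2: bytes[4:5] = 52 -> value 82 (1 byte(s))
  byte[5]=0xE7 cont=1 payload=0x67=103: acc |= 103<<0 -> acc=103 shift=7
  byte[6]=0xA6 cont=1 payload=0x26=38: acc |= 38<<7 -> acc=4967 shift=14
  byte[7]=0xAC cont=1 payload=0x2C=44: acc |= 44<<14 -> acc=725863 shift=21
  byte[8]=0x17 cont=0 payload=0x17=23: acc |= 23<<21 -> acc=48960359 shift=28 [end]
Varint 3: bytes[5:9] = E7 A6 AC 17 -> value 48960359 (4 byte(s))
  byte[9]=0x2F cont=0 payload=0x2F=47: acc |= 47<<0 -> acc=47 shift=7 [end]
Varint 4: bytes[9:10] = 2F -> value 47 (1 byte(s))
  byte[10]=0x07 cont=0 payload=0x07=7: acc |= 7<<0 -> acc=7 shift=7 [end]
Varint 5: bytes[10:11] = 07 -> value 7 (1 byte(s))

Answer: 108535436 82 48960359 47 7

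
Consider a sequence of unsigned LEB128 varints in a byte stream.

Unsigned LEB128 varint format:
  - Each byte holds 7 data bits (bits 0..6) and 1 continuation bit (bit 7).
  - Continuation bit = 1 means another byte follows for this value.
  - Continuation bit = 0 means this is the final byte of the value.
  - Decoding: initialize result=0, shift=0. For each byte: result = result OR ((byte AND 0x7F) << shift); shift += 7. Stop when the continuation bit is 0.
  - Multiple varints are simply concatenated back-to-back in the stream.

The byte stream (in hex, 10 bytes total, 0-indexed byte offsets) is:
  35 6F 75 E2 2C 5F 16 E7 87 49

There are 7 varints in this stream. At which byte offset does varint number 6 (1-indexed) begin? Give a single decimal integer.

  byte[0]=0x35 cont=0 payload=0x35=53: acc |= 53<<0 -> acc=53 shift=7 [end]
Varint 1: bytes[0:1] = 35 -> value 53 (1 byte(s))
  byte[1]=0x6F cont=0 payload=0x6F=111: acc |= 111<<0 -> acc=111 shift=7 [end]
Varint 2: bytes[1:2] = 6F -> value 111 (1 byte(s))
  byte[2]=0x75 cont=0 payload=0x75=117: acc |= 117<<0 -> acc=117 shift=7 [end]
Varint 3: bytes[2:3] = 75 -> value 117 (1 byte(s))
  byte[3]=0xE2 cont=1 payload=0x62=98: acc |= 98<<0 -> acc=98 shift=7
  byte[4]=0x2C cont=0 payload=0x2C=44: acc |= 44<<7 -> acc=5730 shift=14 [end]
Varint 4: bytes[3:5] = E2 2C -> value 5730 (2 byte(s))
  byte[5]=0x5F cont=0 payload=0x5F=95: acc |= 95<<0 -> acc=95 shift=7 [end]
Varint 5: bytes[5:6] = 5F -> value 95 (1 byte(s))
  byte[6]=0x16 cont=0 payload=0x16=22: acc |= 22<<0 -> acc=22 shift=7 [end]
Varint 6: bytes[6:7] = 16 -> value 22 (1 byte(s))
  byte[7]=0xE7 cont=1 payload=0x67=103: acc |= 103<<0 -> acc=103 shift=7
  byte[8]=0x87 cont=1 payload=0x07=7: acc |= 7<<7 -> acc=999 shift=14
  byte[9]=0x49 cont=0 payload=0x49=73: acc |= 73<<14 -> acc=1197031 shift=21 [end]
Varint 7: bytes[7:10] = E7 87 49 -> value 1197031 (3 byte(s))

Answer: 6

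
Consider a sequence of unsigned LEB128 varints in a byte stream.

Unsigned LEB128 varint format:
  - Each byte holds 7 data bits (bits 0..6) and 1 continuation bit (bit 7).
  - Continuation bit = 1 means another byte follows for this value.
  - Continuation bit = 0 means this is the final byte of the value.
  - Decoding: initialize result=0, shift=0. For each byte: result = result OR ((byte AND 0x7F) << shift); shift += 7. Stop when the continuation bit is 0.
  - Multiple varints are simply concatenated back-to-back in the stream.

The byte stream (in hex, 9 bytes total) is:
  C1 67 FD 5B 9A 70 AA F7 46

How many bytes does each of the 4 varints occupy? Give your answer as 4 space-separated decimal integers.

  byte[0]=0xC1 cont=1 payload=0x41=65: acc |= 65<<0 -> acc=65 shift=7
  byte[1]=0x67 cont=0 payload=0x67=103: acc |= 103<<7 -> acc=13249 shift=14 [end]
Varint 1: bytes[0:2] = C1 67 -> value 13249 (2 byte(s))
  byte[2]=0xFD cont=1 payload=0x7D=125: acc |= 125<<0 -> acc=125 shift=7
  byte[3]=0x5B cont=0 payload=0x5B=91: acc |= 91<<7 -> acc=11773 shift=14 [end]
Varint 2: bytes[2:4] = FD 5B -> value 11773 (2 byte(s))
  byte[4]=0x9A cont=1 payload=0x1A=26: acc |= 26<<0 -> acc=26 shift=7
  byte[5]=0x70 cont=0 payload=0x70=112: acc |= 112<<7 -> acc=14362 shift=14 [end]
Varint 3: bytes[4:6] = 9A 70 -> value 14362 (2 byte(s))
  byte[6]=0xAA cont=1 payload=0x2A=42: acc |= 42<<0 -> acc=42 shift=7
  byte[7]=0xF7 cont=1 payload=0x77=119: acc |= 119<<7 -> acc=15274 shift=14
  byte[8]=0x46 cont=0 payload=0x46=70: acc |= 70<<14 -> acc=1162154 shift=21 [end]
Varint 4: bytes[6:9] = AA F7 46 -> value 1162154 (3 byte(s))

Answer: 2 2 2 3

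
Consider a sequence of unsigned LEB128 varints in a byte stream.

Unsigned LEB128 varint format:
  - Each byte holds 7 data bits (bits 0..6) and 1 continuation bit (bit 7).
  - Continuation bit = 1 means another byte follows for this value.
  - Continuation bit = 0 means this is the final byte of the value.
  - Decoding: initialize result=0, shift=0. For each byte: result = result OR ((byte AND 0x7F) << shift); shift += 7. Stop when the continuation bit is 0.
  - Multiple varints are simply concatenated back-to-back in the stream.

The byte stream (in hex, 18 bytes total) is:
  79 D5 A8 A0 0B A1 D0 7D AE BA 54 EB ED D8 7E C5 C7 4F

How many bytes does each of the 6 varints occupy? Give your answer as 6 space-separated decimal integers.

Answer: 1 4 3 3 4 3

Derivation:
  byte[0]=0x79 cont=0 payload=0x79=121: acc |= 121<<0 -> acc=121 shift=7 [end]
Varint 1: bytes[0:1] = 79 -> value 121 (1 byte(s))
  byte[1]=0xD5 cont=1 payload=0x55=85: acc |= 85<<0 -> acc=85 shift=7
  byte[2]=0xA8 cont=1 payload=0x28=40: acc |= 40<<7 -> acc=5205 shift=14
  byte[3]=0xA0 cont=1 payload=0x20=32: acc |= 32<<14 -> acc=529493 shift=21
  byte[4]=0x0B cont=0 payload=0x0B=11: acc |= 11<<21 -> acc=23598165 shift=28 [end]
Varint 2: bytes[1:5] = D5 A8 A0 0B -> value 23598165 (4 byte(s))
  byte[5]=0xA1 cont=1 payload=0x21=33: acc |= 33<<0 -> acc=33 shift=7
  byte[6]=0xD0 cont=1 payload=0x50=80: acc |= 80<<7 -> acc=10273 shift=14
  byte[7]=0x7D cont=0 payload=0x7D=125: acc |= 125<<14 -> acc=2058273 shift=21 [end]
Varint 3: bytes[5:8] = A1 D0 7D -> value 2058273 (3 byte(s))
  byte[8]=0xAE cont=1 payload=0x2E=46: acc |= 46<<0 -> acc=46 shift=7
  byte[9]=0xBA cont=1 payload=0x3A=58: acc |= 58<<7 -> acc=7470 shift=14
  byte[10]=0x54 cont=0 payload=0x54=84: acc |= 84<<14 -> acc=1383726 shift=21 [end]
Varint 4: bytes[8:11] = AE BA 54 -> value 1383726 (3 byte(s))
  byte[11]=0xEB cont=1 payload=0x6B=107: acc |= 107<<0 -> acc=107 shift=7
  byte[12]=0xED cont=1 payload=0x6D=109: acc |= 109<<7 -> acc=14059 shift=14
  byte[13]=0xD8 cont=1 payload=0x58=88: acc |= 88<<14 -> acc=1455851 shift=21
  byte[14]=0x7E cont=0 payload=0x7E=126: acc |= 126<<21 -> acc=265697003 shift=28 [end]
Varint 5: bytes[11:15] = EB ED D8 7E -> value 265697003 (4 byte(s))
  byte[15]=0xC5 cont=1 payload=0x45=69: acc |= 69<<0 -> acc=69 shift=7
  byte[16]=0xC7 cont=1 payload=0x47=71: acc |= 71<<7 -> acc=9157 shift=14
  byte[17]=0x4F cont=0 payload=0x4F=79: acc |= 79<<14 -> acc=1303493 shift=21 [end]
Varint 6: bytes[15:18] = C5 C7 4F -> value 1303493 (3 byte(s))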